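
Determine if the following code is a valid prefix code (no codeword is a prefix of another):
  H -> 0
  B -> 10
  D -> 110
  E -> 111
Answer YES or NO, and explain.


Checking each pair (does one codeword prefix another?):
  H='0' vs B='10': no prefix
  H='0' vs D='110': no prefix
  H='0' vs E='111': no prefix
  B='10' vs H='0': no prefix
  B='10' vs D='110': no prefix
  B='10' vs E='111': no prefix
  D='110' vs H='0': no prefix
  D='110' vs B='10': no prefix
  D='110' vs E='111': no prefix
  E='111' vs H='0': no prefix
  E='111' vs B='10': no prefix
  E='111' vs D='110': no prefix
No violation found over all pairs.

YES -- this is a valid prefix code. No codeword is a prefix of any other codeword.


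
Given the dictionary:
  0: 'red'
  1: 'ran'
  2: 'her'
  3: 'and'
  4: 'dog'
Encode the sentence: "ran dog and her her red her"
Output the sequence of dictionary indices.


Look up each word in the dictionary:
  'ran' -> 1
  'dog' -> 4
  'and' -> 3
  'her' -> 2
  'her' -> 2
  'red' -> 0
  'her' -> 2

Encoded: [1, 4, 3, 2, 2, 0, 2]


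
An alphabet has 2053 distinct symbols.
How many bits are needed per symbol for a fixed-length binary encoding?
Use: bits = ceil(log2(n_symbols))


log2(2053) = 11.0035
Bracket: 2^11 = 2048 < 2053 <= 2^12 = 4096
So ceil(log2(2053)) = 12

bits = ceil(log2(2053)) = ceil(11.0035) = 12 bits


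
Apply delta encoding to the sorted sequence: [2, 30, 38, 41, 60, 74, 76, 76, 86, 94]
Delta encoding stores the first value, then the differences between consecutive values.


First value: 2
Deltas:
  30 - 2 = 28
  38 - 30 = 8
  41 - 38 = 3
  60 - 41 = 19
  74 - 60 = 14
  76 - 74 = 2
  76 - 76 = 0
  86 - 76 = 10
  94 - 86 = 8


Delta encoded: [2, 28, 8, 3, 19, 14, 2, 0, 10, 8]


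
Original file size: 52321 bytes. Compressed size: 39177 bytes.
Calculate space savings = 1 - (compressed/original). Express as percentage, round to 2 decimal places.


ratio = compressed/original = 39177/52321 = 0.748782
savings = 1 - ratio = 1 - 0.748782 = 0.251218
as a percentage: 0.251218 * 100 = 25.12%

Space savings = 1 - 39177/52321 = 25.12%


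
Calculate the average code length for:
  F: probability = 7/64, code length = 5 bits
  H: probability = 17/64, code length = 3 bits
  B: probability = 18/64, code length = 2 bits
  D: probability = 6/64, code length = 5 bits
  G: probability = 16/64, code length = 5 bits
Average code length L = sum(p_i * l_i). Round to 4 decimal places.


Weighted contributions p_i * l_i:
  F: (7/64) * 5 = 35/64
  H: (17/64) * 3 = 51/64
  B: (18/64) * 2 = 36/64
  D: (6/64) * 5 = 30/64
  G: (16/64) * 5 = 80/64
Sum = (35 + 51 + 36 + 30 + 80)/64 = 232/64

L = 232/64 = 3.6250 bits/symbol


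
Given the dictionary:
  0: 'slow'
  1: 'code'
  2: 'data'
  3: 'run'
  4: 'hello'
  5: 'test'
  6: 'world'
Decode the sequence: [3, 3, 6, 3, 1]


Look up each index in the dictionary:
  3 -> 'run'
  3 -> 'run'
  6 -> 'world'
  3 -> 'run'
  1 -> 'code'

Decoded: "run run world run code"


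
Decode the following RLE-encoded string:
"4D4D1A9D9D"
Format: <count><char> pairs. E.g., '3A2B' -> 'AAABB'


Expanding each <count><char> pair:
  4D -> 'DDDD'
  4D -> 'DDDD'
  1A -> 'A'
  9D -> 'DDDDDDDDD'
  9D -> 'DDDDDDDDD'

Decoded = DDDDDDDDADDDDDDDDDDDDDDDDDD


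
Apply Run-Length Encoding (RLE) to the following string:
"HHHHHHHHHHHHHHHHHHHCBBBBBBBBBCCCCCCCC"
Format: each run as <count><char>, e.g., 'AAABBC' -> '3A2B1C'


Scanning runs left to right:
  i=0: run of 'H' x 19 -> '19H'
  i=19: run of 'C' x 1 -> '1C'
  i=20: run of 'B' x 9 -> '9B'
  i=29: run of 'C' x 8 -> '8C'

RLE = 19H1C9B8C


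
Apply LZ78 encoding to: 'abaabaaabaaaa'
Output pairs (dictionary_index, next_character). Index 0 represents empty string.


LZ78 encoding steps:
Dictionary: {0: ''}
Step 1: w='' (idx 0), next='a' -> output (0, 'a'), add 'a' as idx 1
Step 2: w='' (idx 0), next='b' -> output (0, 'b'), add 'b' as idx 2
Step 3: w='a' (idx 1), next='a' -> output (1, 'a'), add 'aa' as idx 3
Step 4: w='b' (idx 2), next='a' -> output (2, 'a'), add 'ba' as idx 4
Step 5: w='aa' (idx 3), next='b' -> output (3, 'b'), add 'aab' as idx 5
Step 6: w='aa' (idx 3), next='a' -> output (3, 'a'), add 'aaa' as idx 6
Step 7: w='a' (idx 1), end of input -> output (1, '')


Encoded: [(0, 'a'), (0, 'b'), (1, 'a'), (2, 'a'), (3, 'b'), (3, 'a'), (1, '')]


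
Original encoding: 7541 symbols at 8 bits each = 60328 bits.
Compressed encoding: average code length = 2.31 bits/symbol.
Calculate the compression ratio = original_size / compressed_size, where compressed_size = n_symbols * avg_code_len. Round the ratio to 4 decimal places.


original_size = n_symbols * orig_bits = 7541 * 8 = 60328 bits
compressed_size = n_symbols * avg_code_len = 7541 * 2.31 = 17419.71 bits
ratio = original_size / compressed_size = 60328 / 17419.71 = 3.4632

Compression ratio = 3.4632


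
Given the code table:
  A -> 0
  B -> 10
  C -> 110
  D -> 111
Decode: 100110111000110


Decoding:
10 -> B
0 -> A
110 -> C
111 -> D
0 -> A
0 -> A
0 -> A
110 -> C


Result: BACDAAAC


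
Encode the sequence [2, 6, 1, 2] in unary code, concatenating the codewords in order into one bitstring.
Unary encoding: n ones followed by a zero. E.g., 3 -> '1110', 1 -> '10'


Encode each number as n ones followed by a terminating 0:
  2 -> 110 (3 bits)
  6 -> 1111110 (7 bits)
  1 -> 10 (2 bits)
  2 -> 110 (3 bits)
Total length = 3 + 7 + 2 + 3 = 15 bits.

Unary([2, 6, 1, 2]) = 110111111010110 (15 bits)


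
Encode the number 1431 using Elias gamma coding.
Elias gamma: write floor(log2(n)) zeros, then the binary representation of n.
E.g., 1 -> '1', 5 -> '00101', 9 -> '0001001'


num_bits = floor(log2(1431)) + 1 = 11
leading_zeros = num_bits - 1 = 10
binary(1431) = 10110010111

Elias gamma(1431) = '0000000000' + '10110010111' = 000000000010110010111 (21 bits)


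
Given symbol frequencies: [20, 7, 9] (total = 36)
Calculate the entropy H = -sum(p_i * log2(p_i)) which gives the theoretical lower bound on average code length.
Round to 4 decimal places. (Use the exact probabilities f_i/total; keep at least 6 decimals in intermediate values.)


Per-symbol terms -p_i * log2(p_i) with p_i = f_i/36:
  p = 20/36 = 0.555556: log2(p) = -0.847997, -p*log2(p) = 0.471109
  p = 7/36 = 0.194444: log2(p) = -2.362570, -p*log2(p) = 0.459389
  p = 9/36 = 0.250000: log2(p) = -2.000000, -p*log2(p) = 0.500000
H = 0.471109 + 0.459389 + 0.500000 = 1.430498

H = 1.4305 bits/symbol


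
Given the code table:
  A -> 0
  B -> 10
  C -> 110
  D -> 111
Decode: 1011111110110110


Decoding:
10 -> B
111 -> D
111 -> D
10 -> B
110 -> C
110 -> C


Result: BDDBCC


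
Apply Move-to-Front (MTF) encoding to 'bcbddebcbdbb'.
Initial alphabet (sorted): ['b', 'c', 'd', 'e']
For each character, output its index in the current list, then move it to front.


MTF encoding:
'b': index 0 in ['b', 'c', 'd', 'e'] -> ['b', 'c', 'd', 'e']
'c': index 1 in ['b', 'c', 'd', 'e'] -> ['c', 'b', 'd', 'e']
'b': index 1 in ['c', 'b', 'd', 'e'] -> ['b', 'c', 'd', 'e']
'd': index 2 in ['b', 'c', 'd', 'e'] -> ['d', 'b', 'c', 'e']
'd': index 0 in ['d', 'b', 'c', 'e'] -> ['d', 'b', 'c', 'e']
'e': index 3 in ['d', 'b', 'c', 'e'] -> ['e', 'd', 'b', 'c']
'b': index 2 in ['e', 'd', 'b', 'c'] -> ['b', 'e', 'd', 'c']
'c': index 3 in ['b', 'e', 'd', 'c'] -> ['c', 'b', 'e', 'd']
'b': index 1 in ['c', 'b', 'e', 'd'] -> ['b', 'c', 'e', 'd']
'd': index 3 in ['b', 'c', 'e', 'd'] -> ['d', 'b', 'c', 'e']
'b': index 1 in ['d', 'b', 'c', 'e'] -> ['b', 'd', 'c', 'e']
'b': index 0 in ['b', 'd', 'c', 'e'] -> ['b', 'd', 'c', 'e']


Output: [0, 1, 1, 2, 0, 3, 2, 3, 1, 3, 1, 0]


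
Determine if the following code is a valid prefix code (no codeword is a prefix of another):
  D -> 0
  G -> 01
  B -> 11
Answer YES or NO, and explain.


Checking each pair (does one codeword prefix another?):
  D='0' vs G='01': prefix -- VIOLATION

NO -- this is NOT a valid prefix code. D (0) is a prefix of G (01).


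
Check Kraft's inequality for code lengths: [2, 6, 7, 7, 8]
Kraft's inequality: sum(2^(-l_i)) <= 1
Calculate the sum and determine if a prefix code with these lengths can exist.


Sum = 2^(-2) + 2^(-6) + 2^(-7) + 2^(-7) + 2^(-8)
    = 0.25 + 0.015625 + 0.0078125 + 0.0078125 + 0.00390625
    = 73/256 = 0.28515625
Since 0.28515625 <= 1, Kraft's inequality IS satisfied.
A prefix code with these lengths CAN exist.

Kraft sum = 0.28515625. Satisfied.


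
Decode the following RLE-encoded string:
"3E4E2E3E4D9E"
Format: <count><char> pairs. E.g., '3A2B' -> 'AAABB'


Expanding each <count><char> pair:
  3E -> 'EEE'
  4E -> 'EEEE'
  2E -> 'EE'
  3E -> 'EEE'
  4D -> 'DDDD'
  9E -> 'EEEEEEEEE'

Decoded = EEEEEEEEEEEEDDDDEEEEEEEEE


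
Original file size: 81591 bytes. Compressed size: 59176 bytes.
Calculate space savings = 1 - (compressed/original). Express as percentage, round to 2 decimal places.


ratio = compressed/original = 59176/81591 = 0.725276
savings = 1 - ratio = 1 - 0.725276 = 0.274724
as a percentage: 0.274724 * 100 = 27.47%

Space savings = 1 - 59176/81591 = 27.47%


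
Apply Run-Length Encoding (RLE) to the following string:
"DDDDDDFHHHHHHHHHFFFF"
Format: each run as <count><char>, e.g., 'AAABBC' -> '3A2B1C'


Scanning runs left to right:
  i=0: run of 'D' x 6 -> '6D'
  i=6: run of 'F' x 1 -> '1F'
  i=7: run of 'H' x 9 -> '9H'
  i=16: run of 'F' x 4 -> '4F'

RLE = 6D1F9H4F


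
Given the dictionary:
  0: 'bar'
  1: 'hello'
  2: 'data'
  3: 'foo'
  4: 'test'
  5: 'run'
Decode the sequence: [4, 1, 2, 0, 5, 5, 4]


Look up each index in the dictionary:
  4 -> 'test'
  1 -> 'hello'
  2 -> 'data'
  0 -> 'bar'
  5 -> 'run'
  5 -> 'run'
  4 -> 'test'

Decoded: "test hello data bar run run test"


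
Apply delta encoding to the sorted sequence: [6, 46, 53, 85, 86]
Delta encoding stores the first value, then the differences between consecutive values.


First value: 6
Deltas:
  46 - 6 = 40
  53 - 46 = 7
  85 - 53 = 32
  86 - 85 = 1


Delta encoded: [6, 40, 7, 32, 1]


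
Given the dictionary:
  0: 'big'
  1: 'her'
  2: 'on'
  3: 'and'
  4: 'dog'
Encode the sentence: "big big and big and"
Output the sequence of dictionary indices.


Look up each word in the dictionary:
  'big' -> 0
  'big' -> 0
  'and' -> 3
  'big' -> 0
  'and' -> 3

Encoded: [0, 0, 3, 0, 3]


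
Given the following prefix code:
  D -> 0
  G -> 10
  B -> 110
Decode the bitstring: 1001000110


Decoding step by step:
Bits 10 -> G
Bits 0 -> D
Bits 10 -> G
Bits 0 -> D
Bits 0 -> D
Bits 110 -> B


Decoded message: GDGDDB


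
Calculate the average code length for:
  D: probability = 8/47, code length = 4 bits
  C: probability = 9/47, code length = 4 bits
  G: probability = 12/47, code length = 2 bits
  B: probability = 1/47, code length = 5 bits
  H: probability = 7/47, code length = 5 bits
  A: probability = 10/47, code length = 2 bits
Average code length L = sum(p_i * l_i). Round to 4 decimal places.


Weighted contributions p_i * l_i:
  D: (8/47) * 4 = 32/47
  C: (9/47) * 4 = 36/47
  G: (12/47) * 2 = 24/47
  B: (1/47) * 5 = 5/47
  H: (7/47) * 5 = 35/47
  A: (10/47) * 2 = 20/47
Sum = (32 + 36 + 24 + 5 + 35 + 20)/47 = 152/47

L = 152/47 = 3.2340 bits/symbol


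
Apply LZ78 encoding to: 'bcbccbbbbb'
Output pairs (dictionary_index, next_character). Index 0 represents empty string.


LZ78 encoding steps:
Dictionary: {0: ''}
Step 1: w='' (idx 0), next='b' -> output (0, 'b'), add 'b' as idx 1
Step 2: w='' (idx 0), next='c' -> output (0, 'c'), add 'c' as idx 2
Step 3: w='b' (idx 1), next='c' -> output (1, 'c'), add 'bc' as idx 3
Step 4: w='c' (idx 2), next='b' -> output (2, 'b'), add 'cb' as idx 4
Step 5: w='b' (idx 1), next='b' -> output (1, 'b'), add 'bb' as idx 5
Step 6: w='bb' (idx 5), end of input -> output (5, '')


Encoded: [(0, 'b'), (0, 'c'), (1, 'c'), (2, 'b'), (1, 'b'), (5, '')]


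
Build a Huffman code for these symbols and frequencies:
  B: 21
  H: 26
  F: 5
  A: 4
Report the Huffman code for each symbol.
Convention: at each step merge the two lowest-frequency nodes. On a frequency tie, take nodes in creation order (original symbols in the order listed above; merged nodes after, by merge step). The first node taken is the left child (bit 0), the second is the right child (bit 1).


Huffman tree construction:
Step 1: Merge A(4) + F(5) = 9
Step 2: Merge (A+F)(9) + B(21) = 30
Step 3: Merge H(26) + ((A+F)+B)(30) = 56
Read each symbol's code off the tree from the root (left child = 0, right child = 1).

Codes:
  B: 11 (length 2)
  H: 0 (length 1)
  F: 101 (length 3)
  A: 100 (length 3)
Average code length: 95/56 = 1.6964 bits/symbol


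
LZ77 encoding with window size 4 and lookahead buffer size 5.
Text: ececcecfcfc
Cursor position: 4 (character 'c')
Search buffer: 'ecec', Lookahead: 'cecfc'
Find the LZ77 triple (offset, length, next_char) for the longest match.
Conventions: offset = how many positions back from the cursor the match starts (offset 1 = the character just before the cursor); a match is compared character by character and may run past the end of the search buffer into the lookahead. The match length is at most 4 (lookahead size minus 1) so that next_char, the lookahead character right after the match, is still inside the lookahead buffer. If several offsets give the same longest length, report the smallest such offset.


Try each offset into the search buffer:
  offset=1 (pos 3, char 'c'): match length 1
  offset=2 (pos 2, char 'e'): match length 0
  offset=3 (pos 1, char 'c'): match length 3
  offset=4 (pos 0, char 'e'): match length 0
Longest match has length 3 at offset 3.
next_char = character at position 4 + 3 = 7 -> 'f'

Best match: offset=3, length=3 (matching 'cec' starting at position 1)
LZ77 triple: (3, 3, 'f')


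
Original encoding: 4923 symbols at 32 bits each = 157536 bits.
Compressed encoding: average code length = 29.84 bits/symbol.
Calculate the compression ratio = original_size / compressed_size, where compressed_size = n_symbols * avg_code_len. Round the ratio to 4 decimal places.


original_size = n_symbols * orig_bits = 4923 * 32 = 157536 bits
compressed_size = n_symbols * avg_code_len = 4923 * 29.84 = 146902.32 bits
ratio = original_size / compressed_size = 157536 / 146902.32 = 1.0724

Compression ratio = 1.0724


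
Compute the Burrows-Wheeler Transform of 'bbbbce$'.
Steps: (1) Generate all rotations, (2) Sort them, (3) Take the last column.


Rotations (sorted):
  0: $bbbbce -> last char: e
  1: bbbbce$ -> last char: $
  2: bbbce$b -> last char: b
  3: bbce$bb -> last char: b
  4: bce$bbb -> last char: b
  5: ce$bbbb -> last char: b
  6: e$bbbbc -> last char: c


BWT = e$bbbbc


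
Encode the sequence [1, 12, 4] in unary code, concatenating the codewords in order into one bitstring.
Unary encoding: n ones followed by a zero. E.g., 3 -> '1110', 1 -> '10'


Encode each number as n ones followed by a terminating 0:
  1 -> 10 (2 bits)
  12 -> 1111111111110 (13 bits)
  4 -> 11110 (5 bits)
Total length = 2 + 13 + 5 = 20 bits.

Unary([1, 12, 4]) = 10111111111111011110 (20 bits)


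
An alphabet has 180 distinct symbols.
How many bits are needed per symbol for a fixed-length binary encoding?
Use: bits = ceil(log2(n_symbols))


log2(180) = 7.4919
Bracket: 2^7 = 128 < 180 <= 2^8 = 256
So ceil(log2(180)) = 8

bits = ceil(log2(180)) = ceil(7.4919) = 8 bits


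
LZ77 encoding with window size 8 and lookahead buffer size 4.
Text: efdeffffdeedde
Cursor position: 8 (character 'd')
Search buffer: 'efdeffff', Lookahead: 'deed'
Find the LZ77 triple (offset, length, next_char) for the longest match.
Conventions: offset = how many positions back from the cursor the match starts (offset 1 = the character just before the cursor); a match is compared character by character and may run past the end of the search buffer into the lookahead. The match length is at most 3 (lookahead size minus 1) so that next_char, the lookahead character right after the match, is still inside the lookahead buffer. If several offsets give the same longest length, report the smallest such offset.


Try each offset into the search buffer:
  offset=1 (pos 7, char 'f'): match length 0
  offset=2 (pos 6, char 'f'): match length 0
  offset=3 (pos 5, char 'f'): match length 0
  offset=4 (pos 4, char 'f'): match length 0
  offset=5 (pos 3, char 'e'): match length 0
  offset=6 (pos 2, char 'd'): match length 2
  offset=7 (pos 1, char 'f'): match length 0
  offset=8 (pos 0, char 'e'): match length 0
Longest match has length 2 at offset 6.
next_char = character at position 8 + 2 = 10 -> 'e'

Best match: offset=6, length=2 (matching 'de' starting at position 2)
LZ77 triple: (6, 2, 'e')


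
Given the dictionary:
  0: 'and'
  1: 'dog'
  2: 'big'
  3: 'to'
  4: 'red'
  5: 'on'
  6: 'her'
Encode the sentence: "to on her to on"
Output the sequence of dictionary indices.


Look up each word in the dictionary:
  'to' -> 3
  'on' -> 5
  'her' -> 6
  'to' -> 3
  'on' -> 5

Encoded: [3, 5, 6, 3, 5]


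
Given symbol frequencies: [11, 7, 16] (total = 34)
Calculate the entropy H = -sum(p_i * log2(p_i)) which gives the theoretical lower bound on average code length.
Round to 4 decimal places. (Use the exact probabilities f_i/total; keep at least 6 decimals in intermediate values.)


Per-symbol terms -p_i * log2(p_i) with p_i = f_i/34:
  p = 11/34 = 0.323529: log2(p) = -1.628031, -p*log2(p) = 0.526716
  p = 7/34 = 0.205882: log2(p) = -2.280108, -p*log2(p) = 0.469434
  p = 16/34 = 0.470588: log2(p) = -1.087463, -p*log2(p) = 0.511747
H = 0.526716 + 0.469434 + 0.511747 = 1.507897

H = 1.5079 bits/symbol


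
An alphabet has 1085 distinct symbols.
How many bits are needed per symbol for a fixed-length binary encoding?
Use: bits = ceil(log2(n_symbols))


log2(1085) = 10.0835
Bracket: 2^10 = 1024 < 1085 <= 2^11 = 2048
So ceil(log2(1085)) = 11

bits = ceil(log2(1085)) = ceil(10.0835) = 11 bits


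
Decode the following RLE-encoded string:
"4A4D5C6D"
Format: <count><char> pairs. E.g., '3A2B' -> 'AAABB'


Expanding each <count><char> pair:
  4A -> 'AAAA'
  4D -> 'DDDD'
  5C -> 'CCCCC'
  6D -> 'DDDDDD'

Decoded = AAAADDDDCCCCCDDDDDD


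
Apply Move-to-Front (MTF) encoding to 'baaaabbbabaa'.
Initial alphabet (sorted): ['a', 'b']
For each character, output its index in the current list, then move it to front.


MTF encoding:
'b': index 1 in ['a', 'b'] -> ['b', 'a']
'a': index 1 in ['b', 'a'] -> ['a', 'b']
'a': index 0 in ['a', 'b'] -> ['a', 'b']
'a': index 0 in ['a', 'b'] -> ['a', 'b']
'a': index 0 in ['a', 'b'] -> ['a', 'b']
'b': index 1 in ['a', 'b'] -> ['b', 'a']
'b': index 0 in ['b', 'a'] -> ['b', 'a']
'b': index 0 in ['b', 'a'] -> ['b', 'a']
'a': index 1 in ['b', 'a'] -> ['a', 'b']
'b': index 1 in ['a', 'b'] -> ['b', 'a']
'a': index 1 in ['b', 'a'] -> ['a', 'b']
'a': index 0 in ['a', 'b'] -> ['a', 'b']


Output: [1, 1, 0, 0, 0, 1, 0, 0, 1, 1, 1, 0]


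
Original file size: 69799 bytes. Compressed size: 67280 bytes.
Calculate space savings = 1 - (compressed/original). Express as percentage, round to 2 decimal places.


ratio = compressed/original = 67280/69799 = 0.963911
savings = 1 - ratio = 1 - 0.963911 = 0.036089
as a percentage: 0.036089 * 100 = 3.61%

Space savings = 1 - 67280/69799 = 3.61%


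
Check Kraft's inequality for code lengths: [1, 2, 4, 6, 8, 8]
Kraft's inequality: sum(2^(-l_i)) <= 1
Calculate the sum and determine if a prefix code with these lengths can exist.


Sum = 2^(-1) + 2^(-2) + 2^(-4) + 2^(-6) + 2^(-8) + 2^(-8)
    = 0.5 + 0.25 + 0.0625 + 0.015625 + 0.00390625 + 0.00390625
    = 214/256 = 0.8359375
Since 0.8359375 <= 1, Kraft's inequality IS satisfied.
A prefix code with these lengths CAN exist.

Kraft sum = 0.8359375. Satisfied.


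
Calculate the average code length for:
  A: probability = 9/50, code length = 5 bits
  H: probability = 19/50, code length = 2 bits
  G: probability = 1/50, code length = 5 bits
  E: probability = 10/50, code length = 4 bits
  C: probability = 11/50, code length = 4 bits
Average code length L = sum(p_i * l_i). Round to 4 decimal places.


Weighted contributions p_i * l_i:
  A: (9/50) * 5 = 45/50
  H: (19/50) * 2 = 38/50
  G: (1/50) * 5 = 5/50
  E: (10/50) * 4 = 40/50
  C: (11/50) * 4 = 44/50
Sum = (45 + 38 + 5 + 40 + 44)/50 = 172/50

L = 172/50 = 3.4400 bits/symbol


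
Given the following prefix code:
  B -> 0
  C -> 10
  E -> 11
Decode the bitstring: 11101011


Decoding step by step:
Bits 11 -> E
Bits 10 -> C
Bits 10 -> C
Bits 11 -> E


Decoded message: ECCE


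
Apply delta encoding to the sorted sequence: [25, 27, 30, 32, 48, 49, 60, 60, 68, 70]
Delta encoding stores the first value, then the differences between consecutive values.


First value: 25
Deltas:
  27 - 25 = 2
  30 - 27 = 3
  32 - 30 = 2
  48 - 32 = 16
  49 - 48 = 1
  60 - 49 = 11
  60 - 60 = 0
  68 - 60 = 8
  70 - 68 = 2


Delta encoded: [25, 2, 3, 2, 16, 1, 11, 0, 8, 2]


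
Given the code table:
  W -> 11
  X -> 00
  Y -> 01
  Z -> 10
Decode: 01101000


Decoding:
01 -> Y
10 -> Z
10 -> Z
00 -> X


Result: YZZX


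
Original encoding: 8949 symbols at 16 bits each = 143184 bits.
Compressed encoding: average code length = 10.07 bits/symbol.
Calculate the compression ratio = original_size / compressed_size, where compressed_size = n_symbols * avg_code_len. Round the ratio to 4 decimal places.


original_size = n_symbols * orig_bits = 8949 * 16 = 143184 bits
compressed_size = n_symbols * avg_code_len = 8949 * 10.07 = 90116.43 bits
ratio = original_size / compressed_size = 143184 / 90116.43 = 1.5889

Compression ratio = 1.5889


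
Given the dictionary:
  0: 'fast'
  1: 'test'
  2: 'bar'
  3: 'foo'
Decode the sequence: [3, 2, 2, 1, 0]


Look up each index in the dictionary:
  3 -> 'foo'
  2 -> 'bar'
  2 -> 'bar'
  1 -> 'test'
  0 -> 'fast'

Decoded: "foo bar bar test fast"


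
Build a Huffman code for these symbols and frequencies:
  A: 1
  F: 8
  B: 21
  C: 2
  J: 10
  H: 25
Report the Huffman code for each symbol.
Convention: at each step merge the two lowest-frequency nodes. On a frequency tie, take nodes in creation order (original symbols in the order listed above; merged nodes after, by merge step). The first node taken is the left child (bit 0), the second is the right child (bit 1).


Huffman tree construction:
Step 1: Merge A(1) + C(2) = 3
Step 2: Merge (A+C)(3) + F(8) = 11
Step 3: Merge J(10) + ((A+C)+F)(11) = 21
Step 4: Merge B(21) + (J+((A+C)+F))(21) = 42
Step 5: Merge H(25) + (B+(J+((A+C)+F)))(42) = 67
Read each symbol's code off the tree from the root (left child = 0, right child = 1).

Codes:
  A: 11100 (length 5)
  F: 1111 (length 4)
  B: 10 (length 2)
  C: 11101 (length 5)
  J: 110 (length 3)
  H: 0 (length 1)
Average code length: 144/67 = 2.1493 bits/symbol


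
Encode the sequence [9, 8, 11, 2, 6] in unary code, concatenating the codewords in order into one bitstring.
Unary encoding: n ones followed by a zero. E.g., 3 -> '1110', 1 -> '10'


Encode each number as n ones followed by a terminating 0:
  9 -> 1111111110 (10 bits)
  8 -> 111111110 (9 bits)
  11 -> 111111111110 (12 bits)
  2 -> 110 (3 bits)
  6 -> 1111110 (7 bits)
Total length = 10 + 9 + 12 + 3 + 7 = 41 bits.

Unary([9, 8, 11, 2, 6]) = 11111111101111111101111111111101101111110 (41 bits)


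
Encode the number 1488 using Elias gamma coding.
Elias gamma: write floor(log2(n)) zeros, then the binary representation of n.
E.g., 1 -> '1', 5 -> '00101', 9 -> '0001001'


num_bits = floor(log2(1488)) + 1 = 11
leading_zeros = num_bits - 1 = 10
binary(1488) = 10111010000

Elias gamma(1488) = '0000000000' + '10111010000' = 000000000010111010000 (21 bits)


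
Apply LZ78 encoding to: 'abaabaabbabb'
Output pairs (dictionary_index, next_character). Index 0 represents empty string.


LZ78 encoding steps:
Dictionary: {0: ''}
Step 1: w='' (idx 0), next='a' -> output (0, 'a'), add 'a' as idx 1
Step 2: w='' (idx 0), next='b' -> output (0, 'b'), add 'b' as idx 2
Step 3: w='a' (idx 1), next='a' -> output (1, 'a'), add 'aa' as idx 3
Step 4: w='b' (idx 2), next='a' -> output (2, 'a'), add 'ba' as idx 4
Step 5: w='a' (idx 1), next='b' -> output (1, 'b'), add 'ab' as idx 5
Step 6: w='ba' (idx 4), next='b' -> output (4, 'b'), add 'bab' as idx 6
Step 7: w='b' (idx 2), end of input -> output (2, '')


Encoded: [(0, 'a'), (0, 'b'), (1, 'a'), (2, 'a'), (1, 'b'), (4, 'b'), (2, '')]


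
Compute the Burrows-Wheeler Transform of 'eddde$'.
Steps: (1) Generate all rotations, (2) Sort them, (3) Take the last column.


Rotations (sorted):
  0: $eddde -> last char: e
  1: ddde$e -> last char: e
  2: dde$ed -> last char: d
  3: de$edd -> last char: d
  4: e$eddd -> last char: d
  5: eddde$ -> last char: $


BWT = eeddd$


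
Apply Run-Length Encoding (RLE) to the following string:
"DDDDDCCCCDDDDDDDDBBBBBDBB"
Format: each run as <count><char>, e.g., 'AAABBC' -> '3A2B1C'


Scanning runs left to right:
  i=0: run of 'D' x 5 -> '5D'
  i=5: run of 'C' x 4 -> '4C'
  i=9: run of 'D' x 8 -> '8D'
  i=17: run of 'B' x 5 -> '5B'
  i=22: run of 'D' x 1 -> '1D'
  i=23: run of 'B' x 2 -> '2B'

RLE = 5D4C8D5B1D2B


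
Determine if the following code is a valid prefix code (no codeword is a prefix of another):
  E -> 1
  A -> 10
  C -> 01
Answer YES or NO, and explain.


Checking each pair (does one codeword prefix another?):
  E='1' vs A='10': prefix -- VIOLATION

NO -- this is NOT a valid prefix code. E (1) is a prefix of A (10).


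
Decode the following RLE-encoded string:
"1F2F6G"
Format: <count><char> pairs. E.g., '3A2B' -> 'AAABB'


Expanding each <count><char> pair:
  1F -> 'F'
  2F -> 'FF'
  6G -> 'GGGGGG'

Decoded = FFFGGGGGG


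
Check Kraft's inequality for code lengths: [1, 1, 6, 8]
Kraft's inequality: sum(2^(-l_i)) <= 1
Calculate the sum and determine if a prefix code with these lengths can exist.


Sum = 2^(-1) + 2^(-1) + 2^(-6) + 2^(-8)
    = 0.5 + 0.5 + 0.015625 + 0.00390625
    = 261/256 = 1.01953125
Since 1.01953125 > 1, Kraft's inequality is NOT satisfied.
A prefix code with these lengths CANNOT exist.

Kraft sum = 1.01953125. Not satisfied.


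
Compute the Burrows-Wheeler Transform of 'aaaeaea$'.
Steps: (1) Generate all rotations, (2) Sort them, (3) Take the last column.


Rotations (sorted):
  0: $aaaeaea -> last char: a
  1: a$aaaeae -> last char: e
  2: aaaeaea$ -> last char: $
  3: aaeaea$a -> last char: a
  4: aea$aaae -> last char: e
  5: aeaea$aa -> last char: a
  6: ea$aaaea -> last char: a
  7: eaea$aaa -> last char: a


BWT = ae$aeaaa


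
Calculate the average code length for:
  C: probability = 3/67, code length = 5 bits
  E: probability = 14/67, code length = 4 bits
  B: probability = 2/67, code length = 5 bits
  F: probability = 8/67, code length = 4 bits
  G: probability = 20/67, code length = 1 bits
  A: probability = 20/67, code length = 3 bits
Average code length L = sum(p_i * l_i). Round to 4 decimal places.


Weighted contributions p_i * l_i:
  C: (3/67) * 5 = 15/67
  E: (14/67) * 4 = 56/67
  B: (2/67) * 5 = 10/67
  F: (8/67) * 4 = 32/67
  G: (20/67) * 1 = 20/67
  A: (20/67) * 3 = 60/67
Sum = (15 + 56 + 10 + 32 + 20 + 60)/67 = 193/67

L = 193/67 = 2.8806 bits/symbol


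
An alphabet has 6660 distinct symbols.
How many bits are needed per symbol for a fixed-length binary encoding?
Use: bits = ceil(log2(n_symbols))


log2(6660) = 12.7013
Bracket: 2^12 = 4096 < 6660 <= 2^13 = 8192
So ceil(log2(6660)) = 13

bits = ceil(log2(6660)) = ceil(12.7013) = 13 bits


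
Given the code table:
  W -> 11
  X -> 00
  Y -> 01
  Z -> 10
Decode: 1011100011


Decoding:
10 -> Z
11 -> W
10 -> Z
00 -> X
11 -> W


Result: ZWZXW


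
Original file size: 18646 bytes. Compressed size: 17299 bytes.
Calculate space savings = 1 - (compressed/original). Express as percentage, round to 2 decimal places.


ratio = compressed/original = 17299/18646 = 0.927759
savings = 1 - ratio = 1 - 0.927759 = 0.072241
as a percentage: 0.072241 * 100 = 7.22%

Space savings = 1 - 17299/18646 = 7.22%


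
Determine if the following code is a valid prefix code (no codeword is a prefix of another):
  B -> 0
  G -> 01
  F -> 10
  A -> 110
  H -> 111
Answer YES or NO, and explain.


Checking each pair (does one codeword prefix another?):
  B='0' vs G='01': prefix -- VIOLATION

NO -- this is NOT a valid prefix code. B (0) is a prefix of G (01).


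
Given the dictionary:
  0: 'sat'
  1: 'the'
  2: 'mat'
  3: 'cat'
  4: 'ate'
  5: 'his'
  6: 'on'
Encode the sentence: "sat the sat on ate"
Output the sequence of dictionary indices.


Look up each word in the dictionary:
  'sat' -> 0
  'the' -> 1
  'sat' -> 0
  'on' -> 6
  'ate' -> 4

Encoded: [0, 1, 0, 6, 4]


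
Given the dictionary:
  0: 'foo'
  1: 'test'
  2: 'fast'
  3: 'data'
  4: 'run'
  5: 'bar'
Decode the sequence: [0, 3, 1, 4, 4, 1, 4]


Look up each index in the dictionary:
  0 -> 'foo'
  3 -> 'data'
  1 -> 'test'
  4 -> 'run'
  4 -> 'run'
  1 -> 'test'
  4 -> 'run'

Decoded: "foo data test run run test run"


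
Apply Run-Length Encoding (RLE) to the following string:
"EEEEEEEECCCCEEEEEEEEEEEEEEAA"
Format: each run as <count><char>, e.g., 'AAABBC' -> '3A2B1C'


Scanning runs left to right:
  i=0: run of 'E' x 8 -> '8E'
  i=8: run of 'C' x 4 -> '4C'
  i=12: run of 'E' x 14 -> '14E'
  i=26: run of 'A' x 2 -> '2A'

RLE = 8E4C14E2A


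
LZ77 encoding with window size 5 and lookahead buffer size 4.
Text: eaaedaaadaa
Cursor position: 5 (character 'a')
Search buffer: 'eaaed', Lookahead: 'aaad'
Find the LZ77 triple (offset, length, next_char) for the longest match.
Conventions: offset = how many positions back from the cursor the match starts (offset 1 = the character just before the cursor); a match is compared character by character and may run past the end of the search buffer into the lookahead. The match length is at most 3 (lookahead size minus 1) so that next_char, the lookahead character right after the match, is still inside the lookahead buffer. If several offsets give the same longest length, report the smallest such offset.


Try each offset into the search buffer:
  offset=1 (pos 4, char 'd'): match length 0
  offset=2 (pos 3, char 'e'): match length 0
  offset=3 (pos 2, char 'a'): match length 1
  offset=4 (pos 1, char 'a'): match length 2
  offset=5 (pos 0, char 'e'): match length 0
Longest match has length 2 at offset 4.
next_char = character at position 5 + 2 = 7 -> 'a'

Best match: offset=4, length=2 (matching 'aa' starting at position 1)
LZ77 triple: (4, 2, 'a')


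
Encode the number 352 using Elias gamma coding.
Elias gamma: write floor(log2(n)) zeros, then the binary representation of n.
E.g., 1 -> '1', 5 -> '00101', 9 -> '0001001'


num_bits = floor(log2(352)) + 1 = 9
leading_zeros = num_bits - 1 = 8
binary(352) = 101100000

Elias gamma(352) = '00000000' + '101100000' = 00000000101100000 (17 bits)


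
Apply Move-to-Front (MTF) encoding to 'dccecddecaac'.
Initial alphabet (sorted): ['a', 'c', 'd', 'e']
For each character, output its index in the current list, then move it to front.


MTF encoding:
'd': index 2 in ['a', 'c', 'd', 'e'] -> ['d', 'a', 'c', 'e']
'c': index 2 in ['d', 'a', 'c', 'e'] -> ['c', 'd', 'a', 'e']
'c': index 0 in ['c', 'd', 'a', 'e'] -> ['c', 'd', 'a', 'e']
'e': index 3 in ['c', 'd', 'a', 'e'] -> ['e', 'c', 'd', 'a']
'c': index 1 in ['e', 'c', 'd', 'a'] -> ['c', 'e', 'd', 'a']
'd': index 2 in ['c', 'e', 'd', 'a'] -> ['d', 'c', 'e', 'a']
'd': index 0 in ['d', 'c', 'e', 'a'] -> ['d', 'c', 'e', 'a']
'e': index 2 in ['d', 'c', 'e', 'a'] -> ['e', 'd', 'c', 'a']
'c': index 2 in ['e', 'd', 'c', 'a'] -> ['c', 'e', 'd', 'a']
'a': index 3 in ['c', 'e', 'd', 'a'] -> ['a', 'c', 'e', 'd']
'a': index 0 in ['a', 'c', 'e', 'd'] -> ['a', 'c', 'e', 'd']
'c': index 1 in ['a', 'c', 'e', 'd'] -> ['c', 'a', 'e', 'd']


Output: [2, 2, 0, 3, 1, 2, 0, 2, 2, 3, 0, 1]


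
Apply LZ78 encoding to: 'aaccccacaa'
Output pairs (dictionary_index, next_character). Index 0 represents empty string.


LZ78 encoding steps:
Dictionary: {0: ''}
Step 1: w='' (idx 0), next='a' -> output (0, 'a'), add 'a' as idx 1
Step 2: w='a' (idx 1), next='c' -> output (1, 'c'), add 'ac' as idx 2
Step 3: w='' (idx 0), next='c' -> output (0, 'c'), add 'c' as idx 3
Step 4: w='c' (idx 3), next='c' -> output (3, 'c'), add 'cc' as idx 4
Step 5: w='ac' (idx 2), next='a' -> output (2, 'a'), add 'aca' as idx 5
Step 6: w='a' (idx 1), end of input -> output (1, '')


Encoded: [(0, 'a'), (1, 'c'), (0, 'c'), (3, 'c'), (2, 'a'), (1, '')]


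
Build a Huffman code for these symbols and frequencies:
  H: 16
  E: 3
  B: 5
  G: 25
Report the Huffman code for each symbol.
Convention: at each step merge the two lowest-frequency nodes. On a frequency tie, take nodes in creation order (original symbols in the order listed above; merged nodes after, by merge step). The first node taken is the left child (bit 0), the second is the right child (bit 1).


Huffman tree construction:
Step 1: Merge E(3) + B(5) = 8
Step 2: Merge (E+B)(8) + H(16) = 24
Step 3: Merge ((E+B)+H)(24) + G(25) = 49
Read each symbol's code off the tree from the root (left child = 0, right child = 1).

Codes:
  H: 01 (length 2)
  E: 000 (length 3)
  B: 001 (length 3)
  G: 1 (length 1)
Average code length: 81/49 = 1.6531 bits/symbol


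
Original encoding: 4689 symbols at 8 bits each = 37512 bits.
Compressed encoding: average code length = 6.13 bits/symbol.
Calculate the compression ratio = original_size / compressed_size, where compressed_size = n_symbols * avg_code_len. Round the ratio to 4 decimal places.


original_size = n_symbols * orig_bits = 4689 * 8 = 37512 bits
compressed_size = n_symbols * avg_code_len = 4689 * 6.13 = 28743.57 bits
ratio = original_size / compressed_size = 37512 / 28743.57 = 1.3051

Compression ratio = 1.3051


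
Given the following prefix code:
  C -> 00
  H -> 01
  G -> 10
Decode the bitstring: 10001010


Decoding step by step:
Bits 10 -> G
Bits 00 -> C
Bits 10 -> G
Bits 10 -> G


Decoded message: GCGG


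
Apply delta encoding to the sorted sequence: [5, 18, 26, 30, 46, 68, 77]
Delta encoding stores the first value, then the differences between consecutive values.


First value: 5
Deltas:
  18 - 5 = 13
  26 - 18 = 8
  30 - 26 = 4
  46 - 30 = 16
  68 - 46 = 22
  77 - 68 = 9


Delta encoded: [5, 13, 8, 4, 16, 22, 9]


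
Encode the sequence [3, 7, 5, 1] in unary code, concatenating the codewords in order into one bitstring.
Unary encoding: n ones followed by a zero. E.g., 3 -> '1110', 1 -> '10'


Encode each number as n ones followed by a terminating 0:
  3 -> 1110 (4 bits)
  7 -> 11111110 (8 bits)
  5 -> 111110 (6 bits)
  1 -> 10 (2 bits)
Total length = 4 + 8 + 6 + 2 = 20 bits.

Unary([3, 7, 5, 1]) = 11101111111011111010 (20 bits)


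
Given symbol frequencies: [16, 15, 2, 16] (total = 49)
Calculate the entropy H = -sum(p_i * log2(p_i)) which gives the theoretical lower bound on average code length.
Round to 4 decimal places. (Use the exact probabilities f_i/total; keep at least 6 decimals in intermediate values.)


Per-symbol terms -p_i * log2(p_i) with p_i = f_i/49:
  p = 16/49 = 0.326531: log2(p) = -1.614710, -p*log2(p) = 0.527252
  p = 15/49 = 0.306122: log2(p) = -1.707819, -p*log2(p) = 0.522802
  p = 2/49 = 0.040816: log2(p) = -4.614710, -p*log2(p) = 0.188356
  p = 16/49 = 0.326531: log2(p) = -1.614710, -p*log2(p) = 0.527252
H = 0.527252 + 0.522802 + 0.188356 + 0.527252 = 1.765662

H = 1.7657 bits/symbol


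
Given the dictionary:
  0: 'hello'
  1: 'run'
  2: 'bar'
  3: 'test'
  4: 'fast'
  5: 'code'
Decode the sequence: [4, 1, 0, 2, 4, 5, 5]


Look up each index in the dictionary:
  4 -> 'fast'
  1 -> 'run'
  0 -> 'hello'
  2 -> 'bar'
  4 -> 'fast'
  5 -> 'code'
  5 -> 'code'

Decoded: "fast run hello bar fast code code"


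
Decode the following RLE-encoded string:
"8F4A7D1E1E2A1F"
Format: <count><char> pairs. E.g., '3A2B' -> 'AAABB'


Expanding each <count><char> pair:
  8F -> 'FFFFFFFF'
  4A -> 'AAAA'
  7D -> 'DDDDDDD'
  1E -> 'E'
  1E -> 'E'
  2A -> 'AA'
  1F -> 'F'

Decoded = FFFFFFFFAAAADDDDDDDEEAAF


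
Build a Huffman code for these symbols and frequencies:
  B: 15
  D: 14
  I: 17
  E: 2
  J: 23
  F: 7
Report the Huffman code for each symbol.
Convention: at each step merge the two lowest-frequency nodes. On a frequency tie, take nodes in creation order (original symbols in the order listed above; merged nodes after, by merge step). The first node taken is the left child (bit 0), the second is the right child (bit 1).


Huffman tree construction:
Step 1: Merge E(2) + F(7) = 9
Step 2: Merge (E+F)(9) + D(14) = 23
Step 3: Merge B(15) + I(17) = 32
Step 4: Merge J(23) + ((E+F)+D)(23) = 46
Step 5: Merge (B+I)(32) + (J+((E+F)+D))(46) = 78
Read each symbol's code off the tree from the root (left child = 0, right child = 1).

Codes:
  B: 00 (length 2)
  D: 111 (length 3)
  I: 01 (length 2)
  E: 1100 (length 4)
  J: 10 (length 2)
  F: 1101 (length 4)
Average code length: 188/78 = 2.4103 bits/symbol


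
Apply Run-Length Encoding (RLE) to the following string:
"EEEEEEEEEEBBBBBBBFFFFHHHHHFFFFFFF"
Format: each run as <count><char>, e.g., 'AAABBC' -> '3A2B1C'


Scanning runs left to right:
  i=0: run of 'E' x 10 -> '10E'
  i=10: run of 'B' x 7 -> '7B'
  i=17: run of 'F' x 4 -> '4F'
  i=21: run of 'H' x 5 -> '5H'
  i=26: run of 'F' x 7 -> '7F'

RLE = 10E7B4F5H7F


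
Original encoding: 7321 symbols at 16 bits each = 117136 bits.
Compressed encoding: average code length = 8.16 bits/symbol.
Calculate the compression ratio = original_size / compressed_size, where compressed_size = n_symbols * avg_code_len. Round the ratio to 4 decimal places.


original_size = n_symbols * orig_bits = 7321 * 16 = 117136 bits
compressed_size = n_symbols * avg_code_len = 7321 * 8.16 = 59739.36 bits
ratio = original_size / compressed_size = 117136 / 59739.36 = 1.9608

Compression ratio = 1.9608


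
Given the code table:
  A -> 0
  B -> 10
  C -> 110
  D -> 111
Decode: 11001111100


Decoding:
110 -> C
0 -> A
111 -> D
110 -> C
0 -> A


Result: CADCA


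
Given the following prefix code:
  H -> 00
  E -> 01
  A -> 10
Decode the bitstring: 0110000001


Decoding step by step:
Bits 01 -> E
Bits 10 -> A
Bits 00 -> H
Bits 00 -> H
Bits 01 -> E


Decoded message: EAHHE


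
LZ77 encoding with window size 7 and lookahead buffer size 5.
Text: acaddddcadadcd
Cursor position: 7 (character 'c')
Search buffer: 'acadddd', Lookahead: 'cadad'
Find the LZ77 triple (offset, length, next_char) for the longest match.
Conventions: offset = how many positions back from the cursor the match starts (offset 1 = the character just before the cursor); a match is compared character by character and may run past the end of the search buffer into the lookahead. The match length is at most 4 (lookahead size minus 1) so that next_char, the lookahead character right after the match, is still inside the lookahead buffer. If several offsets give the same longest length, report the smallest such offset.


Try each offset into the search buffer:
  offset=1 (pos 6, char 'd'): match length 0
  offset=2 (pos 5, char 'd'): match length 0
  offset=3 (pos 4, char 'd'): match length 0
  offset=4 (pos 3, char 'd'): match length 0
  offset=5 (pos 2, char 'a'): match length 0
  offset=6 (pos 1, char 'c'): match length 3
  offset=7 (pos 0, char 'a'): match length 0
Longest match has length 3 at offset 6.
next_char = character at position 7 + 3 = 10 -> 'a'

Best match: offset=6, length=3 (matching 'cad' starting at position 1)
LZ77 triple: (6, 3, 'a')


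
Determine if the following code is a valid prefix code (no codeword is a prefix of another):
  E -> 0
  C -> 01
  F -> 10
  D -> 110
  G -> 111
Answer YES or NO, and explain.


Checking each pair (does one codeword prefix another?):
  E='0' vs C='01': prefix -- VIOLATION

NO -- this is NOT a valid prefix code. E (0) is a prefix of C (01).


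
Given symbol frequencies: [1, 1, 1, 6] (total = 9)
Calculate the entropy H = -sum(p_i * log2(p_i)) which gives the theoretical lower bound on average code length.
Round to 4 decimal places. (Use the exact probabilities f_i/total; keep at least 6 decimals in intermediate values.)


Per-symbol terms -p_i * log2(p_i) with p_i = f_i/9:
  p = 1/9 = 0.111111: log2(p) = -3.169925, -p*log2(p) = 0.352214
  p = 1/9 = 0.111111: log2(p) = -3.169925, -p*log2(p) = 0.352214
  p = 1/9 = 0.111111: log2(p) = -3.169925, -p*log2(p) = 0.352214
  p = 6/9 = 0.666667: log2(p) = -0.584963, -p*log2(p) = 0.389975
H = 0.352214 + 0.352214 + 0.352214 + 0.389975 = 1.446617

H = 1.4466 bits/symbol
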